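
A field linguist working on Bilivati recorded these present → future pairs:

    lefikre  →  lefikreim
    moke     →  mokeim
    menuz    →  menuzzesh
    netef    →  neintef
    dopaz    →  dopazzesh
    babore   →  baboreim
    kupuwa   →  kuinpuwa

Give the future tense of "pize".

"pize" ends in -e. The stems ending in -e (lefikre → lefikreim, moke → mokeim, babore → baboreim) add -im.
The other patterns: stems ending in -z double the final consonant and add -esh; stems ending in -a or -f insert -in- after the first vowel.
So pize → pizeim.

pizeim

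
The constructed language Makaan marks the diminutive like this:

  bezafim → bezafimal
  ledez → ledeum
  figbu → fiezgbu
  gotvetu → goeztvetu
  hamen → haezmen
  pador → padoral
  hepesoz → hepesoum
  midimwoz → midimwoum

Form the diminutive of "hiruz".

hiruum

hepesoz and pador both have last vowel 'o' yet inflect differently (hepesoum, padoral), so the last vowel is not what conditions the rule; the final letter is.
"hiruz" ends in -z. The stems ending in -z (hepesoz → hepesoum, midimwoz → midimwoum, ledez → ledeum) drop the final letter and add -um.
So hiruz → hiruum.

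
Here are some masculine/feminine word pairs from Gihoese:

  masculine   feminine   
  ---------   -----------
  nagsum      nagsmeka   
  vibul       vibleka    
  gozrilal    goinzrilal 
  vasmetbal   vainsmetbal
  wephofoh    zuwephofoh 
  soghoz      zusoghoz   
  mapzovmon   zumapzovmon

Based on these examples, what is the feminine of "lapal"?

vibul and gozrilal both end in -l yet inflect differently (vibleka, goinzrilal), so the final letter is not what conditions the rule; the last vowel is.
"lapal" has last vowel 'a'. The stems whose last vowel is 'a' (gozrilal → goinzrilal, vasmetbal → vainsmetbal) insert -in- after the first vowel.
So lapal → lainpal.

lainpal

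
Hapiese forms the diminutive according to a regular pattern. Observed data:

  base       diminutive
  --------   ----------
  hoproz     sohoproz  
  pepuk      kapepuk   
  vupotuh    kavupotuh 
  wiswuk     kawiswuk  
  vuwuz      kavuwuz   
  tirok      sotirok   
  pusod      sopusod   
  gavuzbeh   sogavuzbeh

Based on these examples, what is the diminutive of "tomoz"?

sotomoz

wiswuk and tirok both end in -k yet inflect differently (kawiswuk, sotirok), so the final letter is not what conditions the rule; the last vowel is.
"tomoz" has last vowel 'o'. The stems whose last vowel is 'o' (tirok → sotirok, pusod → sopusod, hoproz → sohoproz) add the prefix so-.
So tomoz → sotomoz.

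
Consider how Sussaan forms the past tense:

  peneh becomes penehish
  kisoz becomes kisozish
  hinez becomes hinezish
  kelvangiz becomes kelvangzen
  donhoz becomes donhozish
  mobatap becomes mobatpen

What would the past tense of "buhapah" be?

"buhapah" has 3 vowels. The stems with 3 vowels (mobatap → mobatpen, kelvangiz → kelvangzen) delete the last vowel and add -en.
So buhapah → buhaphen.

buhaphen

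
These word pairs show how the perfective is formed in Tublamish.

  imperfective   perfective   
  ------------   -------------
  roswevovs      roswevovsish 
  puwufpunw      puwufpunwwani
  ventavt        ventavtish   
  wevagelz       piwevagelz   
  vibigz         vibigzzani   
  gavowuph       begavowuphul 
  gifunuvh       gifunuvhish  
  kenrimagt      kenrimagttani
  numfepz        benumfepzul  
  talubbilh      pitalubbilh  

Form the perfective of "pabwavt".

"pabwavt" has second-to-last letter 'v'. The stems whose second-to-last letter is 'v' (roswevovs → roswevovsish, ventavt → ventavtish, gifunuvh → gifunuvhish) add -ish.
So pabwavt → pabwavtish.

pabwavtish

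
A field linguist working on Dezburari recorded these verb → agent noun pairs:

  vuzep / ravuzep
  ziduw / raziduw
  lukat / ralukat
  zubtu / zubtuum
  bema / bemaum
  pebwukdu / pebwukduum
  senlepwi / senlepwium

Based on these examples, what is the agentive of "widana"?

widanaum

ziduw and zubtu both have last vowel 'u' yet inflect differently (raziduw, zubtuum), so the last vowel is not what conditions the rule; whether the stem ends in a vowel or a consonant is.
"widana" ends in a vowel. The stems ending in a vowel (zubtu → zubtuum, bema → bemaum, pebwukdu → pebwukduum) add -um.
The other pattern: stems ending in a consonant add the prefix ra-.
So widana → widanaum.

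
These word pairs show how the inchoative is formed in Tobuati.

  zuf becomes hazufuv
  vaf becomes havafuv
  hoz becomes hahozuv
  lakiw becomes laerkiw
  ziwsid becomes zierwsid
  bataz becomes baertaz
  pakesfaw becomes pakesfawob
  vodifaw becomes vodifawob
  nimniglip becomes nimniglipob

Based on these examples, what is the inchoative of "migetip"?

migetipob

hoz and bataz both end in -z yet inflect differently (hahozuv, baertaz), so the final letter is not what conditions the rule; the number of vowels is.
"migetip" has 3 vowels. The stems with 3 vowels (pakesfaw → pakesfawob, vodifaw → vodifawob, nimniglip → nimniglipob) add -ob.
So migetip → migetipob.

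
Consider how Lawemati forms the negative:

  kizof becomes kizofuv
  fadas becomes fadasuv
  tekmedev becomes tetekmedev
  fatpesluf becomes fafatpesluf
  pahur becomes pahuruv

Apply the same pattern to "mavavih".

mamavavih

kizof and fatpesluf both end in -f yet inflect differently (kizofuv, fafatpesluf), so the final letter is not what conditions the rule; the number of vowels is.
"mavavih" has 3 vowels. The stems with 3 vowels (fatpesluf → fafatpesluf, tekmedev → tetekmedev) repeat the first consonant+vowel as a prefix.
The other pattern: stems with 2 vowels add -uv.
So mavavih → mamavavih.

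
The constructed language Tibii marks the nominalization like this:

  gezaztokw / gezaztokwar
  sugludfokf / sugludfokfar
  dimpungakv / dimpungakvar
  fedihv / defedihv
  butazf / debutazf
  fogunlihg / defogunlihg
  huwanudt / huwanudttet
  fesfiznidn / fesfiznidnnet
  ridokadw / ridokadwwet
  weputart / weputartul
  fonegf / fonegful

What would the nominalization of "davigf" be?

"davigf" has second-to-last letter 'g'. The one such stem in the data (fonegf → fonegful) adds -ul, so the same rule applies.
So davigf → davigful.

davigful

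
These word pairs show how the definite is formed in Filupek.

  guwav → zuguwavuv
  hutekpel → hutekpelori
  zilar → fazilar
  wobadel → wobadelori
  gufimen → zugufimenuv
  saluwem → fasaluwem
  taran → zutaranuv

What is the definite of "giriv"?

hutekpel and saluwem both have last vowel 'e' yet inflect differently (hutekpelori, fasaluwem), so the last vowel is not what conditions the rule; the final letter is.
"giriv" ends in -v. The one such stem in the data (guwav → zuguwavuv) adds zu- … -uv around the stem, so the same rule applies.
The other patterns: stems ending in -l add -ori; stems ending in -m or -r add the prefix fa-.
So giriv → zugirivuv.

zugirivuv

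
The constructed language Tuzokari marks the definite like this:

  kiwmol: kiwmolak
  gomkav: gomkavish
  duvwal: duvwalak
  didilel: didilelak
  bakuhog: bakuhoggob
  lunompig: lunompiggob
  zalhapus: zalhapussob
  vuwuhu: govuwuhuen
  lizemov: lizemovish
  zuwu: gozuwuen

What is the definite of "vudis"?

vudissob

kiwmol and lizemov both have last vowel 'o' yet inflect differently (kiwmolak, lizemovish), so the last vowel is not what conditions the rule; the final letter is.
"vudis" ends in -s. The one such stem in the data (zalhapus → zalhapussob) doubles the final consonant and adds -ob (as do lunompig, bakuhog), so the same rule applies.
The other patterns: stems ending in -l add -ak; stems ending in -v add -ish; stems ending in -u add go- … -en around the stem.
So vudis → vudissob.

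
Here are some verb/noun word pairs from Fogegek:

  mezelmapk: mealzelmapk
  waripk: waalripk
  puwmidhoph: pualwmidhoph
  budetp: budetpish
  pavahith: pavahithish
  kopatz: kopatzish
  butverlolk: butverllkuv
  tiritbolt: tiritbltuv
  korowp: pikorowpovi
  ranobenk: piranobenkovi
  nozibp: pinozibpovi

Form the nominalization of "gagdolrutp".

gagdolrutpish

"gagdolrutp" has second-to-last letter 't'. The stems whose second-to-last letter is 't' (budetp → budetpish, pavahith → pavahithish, kopatz → kopatzish) add -ish.
The other patterns: stems whose second-to-last letter is 'p' insert -al- after the first vowel; stems whose second-to-last letter is 'l' delete the last vowel and add -uv; stems whose second-to-last letter is 'b', 'n' or 'w' add pi- … -ovi around the stem.
So gagdolrutp → gagdolrutpish.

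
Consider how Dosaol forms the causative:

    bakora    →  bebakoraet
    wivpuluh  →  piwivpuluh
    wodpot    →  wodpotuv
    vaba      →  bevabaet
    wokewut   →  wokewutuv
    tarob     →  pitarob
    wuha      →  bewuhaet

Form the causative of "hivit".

wodpot and tarob both have last vowel 'o' yet inflect differently (wodpotuv, pitarob), so the last vowel is not what conditions the rule; the final letter is.
"hivit" ends in -t. The stems ending in -t (wodpot → wodpotuv, wokewut → wokewutuv) add -uv.
So hivit → hivituv.

hivituv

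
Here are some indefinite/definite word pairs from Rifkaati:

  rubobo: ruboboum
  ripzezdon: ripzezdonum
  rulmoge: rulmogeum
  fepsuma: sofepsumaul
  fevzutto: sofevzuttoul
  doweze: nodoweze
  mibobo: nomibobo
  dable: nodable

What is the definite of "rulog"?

rulogum

rubobo and fevzutto both end in -o yet inflect differently (ruboboum, sofevzuttoul), so the final letter is not what conditions the rule; the first letter is.
"rulog" begins with r-. The stems beginning with r- (rubobo → ruboboum, ripzezdon → ripzezdonum, rulmoge → rulmogeum) add -um.
The other patterns: stems beginning with f- add so- … -ul around the stem; stems beginning with d- or m- add the prefix no-.
So rulog → rulogum.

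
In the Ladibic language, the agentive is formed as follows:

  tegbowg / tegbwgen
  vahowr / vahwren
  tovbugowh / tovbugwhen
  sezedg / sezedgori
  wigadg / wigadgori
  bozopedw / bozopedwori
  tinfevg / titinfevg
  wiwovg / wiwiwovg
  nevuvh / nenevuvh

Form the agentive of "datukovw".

dadatukovw

"datukovw" has second-to-last letter 'v'. The stems whose second-to-last letter is 'v' (tinfevg → titinfevg, wiwovg → wiwiwovg, nevuvh → nenevuvh) repeat the first consonant+vowel as a prefix.
So datukovw → dadatukovw.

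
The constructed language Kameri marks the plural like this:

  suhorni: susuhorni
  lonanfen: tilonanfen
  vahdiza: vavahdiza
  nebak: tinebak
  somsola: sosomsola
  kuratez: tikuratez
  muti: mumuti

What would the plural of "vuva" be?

vuvuva

nebak and somsola both have last vowel 'a' yet inflect differently (tinebak, sosomsola), so the last vowel is not what conditions the rule; whether the stem ends in a vowel or a consonant is.
"vuva" ends in a vowel. The stems ending in a vowel (somsola → sosomsola, muti → mumuti, vahdiza → vavahdiza) repeat the first consonant+vowel as a prefix.
So vuva → vuvuva.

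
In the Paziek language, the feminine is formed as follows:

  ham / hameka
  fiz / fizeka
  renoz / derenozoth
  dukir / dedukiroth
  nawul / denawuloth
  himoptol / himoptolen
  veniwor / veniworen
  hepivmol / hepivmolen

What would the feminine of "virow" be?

fiz and renoz both end in -z yet inflect differently (fizeka, derenozoth), so the final letter is not what conditions the rule; the number of vowels is.
"virow" has 2 vowels. The stems with 2 vowels (renoz → derenozoth, dukir → dedukiroth, nawul → denawuloth) add de- … -oth around the stem.
The other patterns: stems with 1 vowel add -eka; stems with 3 vowels add -en.
So virow → devirowoth.

devirowoth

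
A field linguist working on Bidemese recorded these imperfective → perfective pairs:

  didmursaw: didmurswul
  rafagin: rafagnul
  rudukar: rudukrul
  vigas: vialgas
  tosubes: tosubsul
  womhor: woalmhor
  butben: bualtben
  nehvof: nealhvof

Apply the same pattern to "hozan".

hoalzan

rudukar and womhor both end in -r yet inflect differently (rudukrul, woalmhor), so the final letter is not what conditions the rule; the number of vowels is.
"hozan" has 2 vowels. The stems with 2 vowels (womhor → woalmhor, butben → bualtben, nehvof → nealhvof) insert -al- after the first vowel.
The other pattern: stems with 3 vowels delete the last vowel and add -ul.
So hozan → hoalzan.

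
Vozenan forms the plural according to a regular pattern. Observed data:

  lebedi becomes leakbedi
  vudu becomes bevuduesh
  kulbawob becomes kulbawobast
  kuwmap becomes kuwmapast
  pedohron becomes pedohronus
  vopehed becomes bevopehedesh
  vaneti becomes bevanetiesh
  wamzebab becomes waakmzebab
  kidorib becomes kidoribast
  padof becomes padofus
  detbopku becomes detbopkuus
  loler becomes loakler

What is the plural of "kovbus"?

detbopku and vudu both end in -u yet inflect differently (detbopkuus, bevuduesh), so the final letter is not what conditions the rule; the first letter is.
"kovbus" begins with k-. The stems beginning with k- (kuwmap → kuwmapast, kulbawob → kulbawobast, kidorib → kidoribast) add -ast.
So kovbus → kovbusast.

kovbusast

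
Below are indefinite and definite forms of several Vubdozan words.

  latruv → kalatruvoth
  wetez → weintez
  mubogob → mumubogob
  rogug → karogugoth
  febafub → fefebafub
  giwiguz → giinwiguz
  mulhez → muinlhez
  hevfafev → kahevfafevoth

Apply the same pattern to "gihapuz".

giinhapuz

"gihapuz" ends in -z. The stems ending in -z (wetez → weintez, giwiguz → giinwiguz, mulhez → muinlhez) insert -in- after the first vowel.
So gihapuz → giinhapuz.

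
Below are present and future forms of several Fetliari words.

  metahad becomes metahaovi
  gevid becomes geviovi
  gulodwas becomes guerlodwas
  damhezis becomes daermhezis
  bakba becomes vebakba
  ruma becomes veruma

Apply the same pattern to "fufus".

"fufus" ends in -s. The stems ending in -s (gulodwas → guerlodwas, damhezis → daermhezis) insert -er- after the first vowel.
The other patterns: stems ending in -d drop the final letter and add -ovi; stems ending in -a add the prefix ve-.
So fufus → fuerfus.

fuerfus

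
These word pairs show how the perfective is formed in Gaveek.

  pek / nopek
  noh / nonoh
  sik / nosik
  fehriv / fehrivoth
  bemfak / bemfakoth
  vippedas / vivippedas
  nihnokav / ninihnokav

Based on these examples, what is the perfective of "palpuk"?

"palpuk" has 2 vowels. The stems with 2 vowels (fehriv → fehrivoth, bemfak → bemfakoth) add -oth.
The other patterns: stems with 1 vowel add the prefix no-; stems with 3 vowels repeat the first consonant+vowel as a prefix.
So palpuk → palpukoth.

palpukoth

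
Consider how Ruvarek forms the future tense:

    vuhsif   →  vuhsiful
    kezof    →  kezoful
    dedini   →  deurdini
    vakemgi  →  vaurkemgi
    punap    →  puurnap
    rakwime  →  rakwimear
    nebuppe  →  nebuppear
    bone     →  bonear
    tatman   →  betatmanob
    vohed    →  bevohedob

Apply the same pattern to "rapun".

vuhsif and dedini both have last vowel 'i' yet inflect differently (vuhsiful, deurdini), so the last vowel is not what conditions the rule; the final letter is.
"rapun" ends in -n. The one such stem in the data (tatman → betatmanob) adds be- … -ob around the stem, so the same rule applies.
The other patterns: stems ending in -f add -ul; stems ending in -i or -p insert -ur- after the first vowel; stems ending in -e add -ar.
So rapun → berapunob.

berapunob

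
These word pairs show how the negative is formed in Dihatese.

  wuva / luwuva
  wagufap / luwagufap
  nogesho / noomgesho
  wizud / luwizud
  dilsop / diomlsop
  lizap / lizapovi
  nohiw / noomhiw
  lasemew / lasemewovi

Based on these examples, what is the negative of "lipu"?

"lipu" begins with l-. The stems beginning with l- (lizap → lizapovi, lasemew → lasemewovi) add -ovi.
So lipu → lipuovi.

lipuovi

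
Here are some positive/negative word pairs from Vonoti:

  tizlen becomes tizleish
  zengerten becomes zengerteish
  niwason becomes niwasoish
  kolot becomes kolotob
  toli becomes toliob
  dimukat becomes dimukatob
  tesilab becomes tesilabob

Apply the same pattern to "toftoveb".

niwason and kolot both have last vowel 'o' yet inflect differently (niwasoish, kolotob), so the last vowel is not what conditions the rule; the final letter is.
"toftoveb" ends in -b. The one such stem in the data (tesilab → tesilabob) adds -ob, so the same rule applies.
The other pattern: stems ending in -n drop the final letter and add -ish.
So toftoveb → toftovebob.

toftovebob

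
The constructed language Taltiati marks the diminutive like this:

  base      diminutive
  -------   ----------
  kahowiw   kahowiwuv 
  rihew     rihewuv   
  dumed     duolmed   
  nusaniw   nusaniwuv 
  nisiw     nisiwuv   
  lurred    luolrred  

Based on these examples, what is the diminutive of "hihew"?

rihew and dumed both have last vowel 'e' yet inflect differently (rihewuv, duolmed), so the last vowel is not what conditions the rule; the final letter is.
"hihew" ends in -w. The stems ending in -w (rihew → rihewuv, nusaniw → nusaniwuv, nisiw → nisiwuv) add -uv.
So hihew → hihewuv.

hihewuv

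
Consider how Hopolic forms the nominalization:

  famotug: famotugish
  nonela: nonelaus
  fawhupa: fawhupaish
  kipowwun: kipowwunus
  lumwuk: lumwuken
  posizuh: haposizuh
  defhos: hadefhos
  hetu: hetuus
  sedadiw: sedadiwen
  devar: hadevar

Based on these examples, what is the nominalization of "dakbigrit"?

fawhupa and nonela both end in -a yet inflect differently (fawhupaish, nonelaus), so the final letter is not what conditions the rule; the first letter is.
"dakbigrit" begins with d-. The stems beginning with d- (devar → hadevar, defhos → hadefhos) add the prefix ha-.
So dakbigrit → hadakbigrit.

hadakbigrit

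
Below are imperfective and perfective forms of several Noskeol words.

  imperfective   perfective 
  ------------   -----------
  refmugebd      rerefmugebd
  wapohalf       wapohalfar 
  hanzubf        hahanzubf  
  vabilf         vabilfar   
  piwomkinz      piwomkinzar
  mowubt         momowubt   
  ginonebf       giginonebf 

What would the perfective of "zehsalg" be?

hanzubf and vabilf both end in -f yet inflect differently (hahanzubf, vabilfar), so the final letter is not what conditions the rule; the second-to-last letter is.
"zehsalg" has second-to-last letter 'l'. The stems whose second-to-last letter is 'l' (vabilf → vabilfar, wapohalf → wapohalfar) add -ar.
The other pattern: stems whose second-to-last letter is 'b' repeat the first consonant+vowel as a prefix.
So zehsalg → zehsalgar.

zehsalgar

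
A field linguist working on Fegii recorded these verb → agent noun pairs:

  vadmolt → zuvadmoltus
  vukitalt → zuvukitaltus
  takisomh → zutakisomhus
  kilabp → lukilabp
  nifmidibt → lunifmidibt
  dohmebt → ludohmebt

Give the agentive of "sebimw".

nifmidibt and vadmolt both end in -t yet inflect differently (lunifmidibt, zuvadmoltus), so the final letter is not what conditions the rule; the second-to-last letter is.
"sebimw" has second-to-last letter 'm'. The one such stem in the data (takisomh → zutakisomhus) adds zu- … -us around the stem, so the same rule applies.
The other pattern: stems whose second-to-last letter is 'b' add the prefix lu-.
So sebimw → zusebimwus.

zusebimwus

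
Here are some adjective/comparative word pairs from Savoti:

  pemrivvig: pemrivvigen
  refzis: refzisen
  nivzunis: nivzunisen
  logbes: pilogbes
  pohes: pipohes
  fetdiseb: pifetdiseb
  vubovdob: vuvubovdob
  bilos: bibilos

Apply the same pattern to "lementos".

refzis and logbes both end in -s yet inflect differently (refzisen, pilogbes), so the final letter is not what conditions the rule; the last vowel is.
"lementos" has last vowel 'o'. The stems whose last vowel is 'o' (vubovdob → vuvubovdob, bilos → bibilos) repeat the first consonant+vowel as a prefix.
So lementos → lelementos.

lelementos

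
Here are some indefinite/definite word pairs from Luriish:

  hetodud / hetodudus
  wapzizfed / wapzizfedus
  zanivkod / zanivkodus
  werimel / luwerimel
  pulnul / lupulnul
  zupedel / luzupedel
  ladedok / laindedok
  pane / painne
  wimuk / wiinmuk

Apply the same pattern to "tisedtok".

"tisedtok" ends in -k. The stems ending in -k (ladedok → laindedok, wimuk → wiinmuk) insert -in- after the first vowel.
The other patterns: stems ending in -d add -us; stems ending in -l add the prefix lu-.
So tisedtok → tiinsedtok.

tiinsedtok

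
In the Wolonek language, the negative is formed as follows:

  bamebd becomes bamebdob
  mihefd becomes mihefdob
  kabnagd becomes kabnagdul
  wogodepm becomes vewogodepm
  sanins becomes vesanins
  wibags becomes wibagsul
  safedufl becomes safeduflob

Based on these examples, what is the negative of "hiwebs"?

sanins and wibags both end in -s yet inflect differently (vesanins, wibagsul), so the final letter is not what conditions the rule; the second-to-last letter is.
"hiwebs" has second-to-last letter 'b'. The one such stem in the data (bamebd → bamebdob) adds -ob, so the same rule applies.
So hiwebs → hiwebsob.

hiwebsob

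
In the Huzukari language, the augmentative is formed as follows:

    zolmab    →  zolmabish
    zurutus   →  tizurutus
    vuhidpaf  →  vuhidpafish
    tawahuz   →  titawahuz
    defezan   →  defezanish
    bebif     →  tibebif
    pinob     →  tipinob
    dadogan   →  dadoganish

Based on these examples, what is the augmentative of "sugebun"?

tisugebun

zolmab and pinob both end in -b yet inflect differently (zolmabish, tipinob), so the final letter is not what conditions the rule; the last vowel is.
"sugebun" has last vowel 'u'. The stems whose last vowel is 'u' (tawahuz → titawahuz, zurutus → tizurutus) add the prefix ti-.
The other pattern: stems whose last vowel is 'a' add -ish.
So sugebun → tisugebun.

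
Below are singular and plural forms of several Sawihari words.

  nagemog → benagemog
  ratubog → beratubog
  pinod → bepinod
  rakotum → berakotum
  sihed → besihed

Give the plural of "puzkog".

bepuzkog

Every pair shown (nagemog → benagemog, ratubog → beratubog, pinod → bepinod, …) follows the same rule: add the prefix be-.
So puzkog → bepuzkog.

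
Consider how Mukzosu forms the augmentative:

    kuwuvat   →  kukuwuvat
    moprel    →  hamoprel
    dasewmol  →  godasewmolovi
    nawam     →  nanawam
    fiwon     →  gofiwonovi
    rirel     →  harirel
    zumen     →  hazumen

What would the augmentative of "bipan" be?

bibipan

"bipan" has last vowel 'a'. The stems whose last vowel is 'a' (nawam → nanawam, kuwuvat → kukuwuvat) repeat the first consonant+vowel as a prefix.
The other patterns: stems whose last vowel is 'o' add go- … -ovi around the stem; stems whose last vowel is 'e' add the prefix ha-.
So bipan → bibipan.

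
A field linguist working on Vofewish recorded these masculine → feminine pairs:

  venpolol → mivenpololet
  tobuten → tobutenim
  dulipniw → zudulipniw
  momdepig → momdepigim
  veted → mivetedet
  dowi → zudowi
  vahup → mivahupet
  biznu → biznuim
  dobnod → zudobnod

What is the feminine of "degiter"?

"degiter" begins with d-. The stems beginning with d- (dulipniw → zudulipniw, dowi → zudowi, dobnod → zudobnod) add the prefix zu-.
So degiter → zudegiter.

zudegiter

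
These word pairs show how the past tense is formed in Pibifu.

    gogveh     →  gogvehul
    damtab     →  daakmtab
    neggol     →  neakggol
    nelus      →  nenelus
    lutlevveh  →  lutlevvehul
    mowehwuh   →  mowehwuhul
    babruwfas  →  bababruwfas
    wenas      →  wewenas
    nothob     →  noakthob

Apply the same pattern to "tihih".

tihihul

nelus and mowehwuh both have last vowel 'u' yet inflect differently (nenelus, mowehwuhul), so the last vowel is not what conditions the rule; the final letter is.
"tihih" ends in -h. The stems ending in -h (mowehwuh → mowehwuhul, lutlevveh → lutlevvehul, gogveh → gogvehul) add -ul.
So tihih → tihihul.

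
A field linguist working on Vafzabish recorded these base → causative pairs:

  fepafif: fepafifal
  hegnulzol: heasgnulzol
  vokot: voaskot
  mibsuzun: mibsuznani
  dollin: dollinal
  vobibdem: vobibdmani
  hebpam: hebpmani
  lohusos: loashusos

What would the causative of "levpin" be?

levpinal

"levpin" has last vowel 'i'. The stems whose last vowel is 'i' (fepafif → fepafifal, dollin → dollinal) add -al.
So levpin → levpinal.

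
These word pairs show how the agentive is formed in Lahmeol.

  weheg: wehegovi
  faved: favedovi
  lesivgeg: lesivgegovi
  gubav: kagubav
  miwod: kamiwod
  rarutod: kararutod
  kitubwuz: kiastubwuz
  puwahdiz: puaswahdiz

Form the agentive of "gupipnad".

kagupipnad

faved and miwod both end in -d yet inflect differently (favedovi, kamiwod), so the final letter is not what conditions the rule; the last vowel is.
"gupipnad" has last vowel 'a'. The one such stem in the data (gubav → kagubav) adds the prefix ka-, so the same rule applies.
The other patterns: stems whose last vowel is 'e' add -ovi; stems whose last vowel is 'i' or 'u' insert -as- after the first vowel.
So gupipnad → kagupipnad.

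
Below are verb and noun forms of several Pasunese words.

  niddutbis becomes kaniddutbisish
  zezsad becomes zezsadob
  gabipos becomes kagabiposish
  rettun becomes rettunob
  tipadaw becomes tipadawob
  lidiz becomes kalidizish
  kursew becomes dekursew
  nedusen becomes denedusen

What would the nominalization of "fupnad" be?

rettun and nedusen both end in -n yet inflect differently (rettunob, denedusen), so the final letter is not what conditions the rule; the last vowel is.
"fupnad" has last vowel 'a'. The stems whose last vowel is 'a' (zezsad → zezsadob, tipadaw → tipadawob) add -ob.
The other patterns: stems whose last vowel is 'e' add the prefix de-; stems whose last vowel is 'i' or 'o' add ka- … -ish around the stem.
So fupnad → fupnadob.

fupnadob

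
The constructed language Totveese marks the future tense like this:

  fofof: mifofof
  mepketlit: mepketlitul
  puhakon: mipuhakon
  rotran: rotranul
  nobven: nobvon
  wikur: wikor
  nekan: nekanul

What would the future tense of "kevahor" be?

nobven and puhakon both end in -n yet inflect differently (nobvon, mipuhakon), so the final letter is not what conditions the rule; the last vowel is.
"kevahor" has last vowel 'o'. The stems whose last vowel is 'o' (fofof → mifofof, puhakon → mipuhakon) add the prefix mi-.
The other patterns: stems whose last vowel is 'e' or 'u' change the last vowel to 'o'; stems whose last vowel is 'a' or 'i' add -ul.
So kevahor → mikevahor.

mikevahor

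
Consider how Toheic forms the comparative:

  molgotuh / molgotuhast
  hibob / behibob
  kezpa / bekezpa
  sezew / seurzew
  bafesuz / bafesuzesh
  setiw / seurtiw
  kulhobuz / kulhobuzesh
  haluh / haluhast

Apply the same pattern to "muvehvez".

kulhobuz and haluh both have last vowel 'u' yet inflect differently (kulhobuzesh, haluhast), so the last vowel is not what conditions the rule; the final letter is.
"muvehvez" ends in -z. The stems ending in -z (kulhobuz → kulhobuzesh, bafesuz → bafesuzesh) add -esh.
So muvehvez → muvehvezesh.

muvehvezesh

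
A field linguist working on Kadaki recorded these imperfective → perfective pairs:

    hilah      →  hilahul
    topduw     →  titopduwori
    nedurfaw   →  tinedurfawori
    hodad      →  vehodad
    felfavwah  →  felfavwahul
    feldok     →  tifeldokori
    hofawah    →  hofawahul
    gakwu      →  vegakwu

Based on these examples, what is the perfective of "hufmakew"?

hilah and nedurfaw both have last vowel 'a' yet inflect differently (hilahul, tinedurfawori), so the last vowel is not what conditions the rule; the final letter is.
"hufmakew" ends in -w. The stems ending in -w (topduw → titopduwori, nedurfaw → tinedurfawori) add ti- … -ori around the stem.
So hufmakew → tihufmakewori.

tihufmakewori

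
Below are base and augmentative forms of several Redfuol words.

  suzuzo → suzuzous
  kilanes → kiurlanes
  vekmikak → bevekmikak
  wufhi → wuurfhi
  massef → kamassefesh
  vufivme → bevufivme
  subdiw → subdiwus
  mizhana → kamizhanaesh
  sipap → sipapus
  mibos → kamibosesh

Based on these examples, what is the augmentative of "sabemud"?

sabemudus

mibos and kilanes both end in -s yet inflect differently (kamibosesh, kiurlanes), so the final letter is not what conditions the rule; the first letter is.
"sabemud" begins with s-. The stems beginning with s- (subdiw → subdiwus, sipap → sipapus, suzuzo → suzuzous) add -us.
The other patterns: stems beginning with v- add the prefix be-; stems beginning with m- add ka- … -esh around the stem; stems beginning with k- or w- insert -ur- after the first vowel.
So sabemud → sabemudus.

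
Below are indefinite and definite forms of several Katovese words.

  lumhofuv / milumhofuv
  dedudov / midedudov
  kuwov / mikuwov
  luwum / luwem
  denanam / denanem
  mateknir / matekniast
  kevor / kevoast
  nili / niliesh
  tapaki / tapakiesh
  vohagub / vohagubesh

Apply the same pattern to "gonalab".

gonalabesh

lumhofuv and luwum both have last vowel 'u' yet inflect differently (milumhofuv, luwem), so the last vowel is not what conditions the rule; the final letter is.
"gonalab" ends in -b. The one such stem in the data (vohagub → vohagubesh) adds -esh, so the same rule applies.
So gonalab → gonalabesh.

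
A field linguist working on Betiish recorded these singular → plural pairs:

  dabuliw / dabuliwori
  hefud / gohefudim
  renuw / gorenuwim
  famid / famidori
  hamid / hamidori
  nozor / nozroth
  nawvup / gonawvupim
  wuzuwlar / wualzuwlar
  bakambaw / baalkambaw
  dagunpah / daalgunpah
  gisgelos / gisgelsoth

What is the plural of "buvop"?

"buvop" has last vowel 'o'. The stems whose last vowel is 'o' (nozor → nozroth, gisgelos → gisgelsoth) delete the last vowel and add -oth.
The other patterns: stems whose last vowel is 'a' insert -al- after the first vowel; stems whose last vowel is 'i' add -ori; stems whose last vowel is 'u' add go- … -im around the stem.
So buvop → buvpoth.

buvpoth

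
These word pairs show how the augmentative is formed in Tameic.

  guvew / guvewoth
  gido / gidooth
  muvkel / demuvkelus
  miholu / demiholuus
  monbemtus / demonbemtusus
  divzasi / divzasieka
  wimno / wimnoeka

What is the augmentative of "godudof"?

gido and wimno both end in -o yet inflect differently (gidooth, wimnoeka), so the final letter is not what conditions the rule; the first letter is.
"godudof" begins with g-. The stems beginning with g- (guvew → guvewoth, gido → gidooth) add -oth.
So godudof → godudofoth.

godudofoth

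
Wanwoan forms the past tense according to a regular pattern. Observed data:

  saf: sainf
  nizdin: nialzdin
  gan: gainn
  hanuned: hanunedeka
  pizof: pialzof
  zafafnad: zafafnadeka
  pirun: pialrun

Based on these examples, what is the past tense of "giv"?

giinv

saf and pizof both end in -f yet inflect differently (sainf, pialzof), so the final letter is not what conditions the rule; the number of vowels is.
"giv" has 1 vowel. The stems with 1 vowel (gan → gainn, saf → sainf) insert -in- after the first vowel.
So giv → giinv.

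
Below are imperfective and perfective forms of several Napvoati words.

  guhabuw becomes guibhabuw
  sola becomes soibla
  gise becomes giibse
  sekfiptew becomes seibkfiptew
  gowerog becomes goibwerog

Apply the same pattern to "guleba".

Every pair shown (guhabuw → guibhabuw, sola → soibla, gise → giibse, …) follows the same rule: insert -ib- after the first vowel.
So guleba → guibleba.

guibleba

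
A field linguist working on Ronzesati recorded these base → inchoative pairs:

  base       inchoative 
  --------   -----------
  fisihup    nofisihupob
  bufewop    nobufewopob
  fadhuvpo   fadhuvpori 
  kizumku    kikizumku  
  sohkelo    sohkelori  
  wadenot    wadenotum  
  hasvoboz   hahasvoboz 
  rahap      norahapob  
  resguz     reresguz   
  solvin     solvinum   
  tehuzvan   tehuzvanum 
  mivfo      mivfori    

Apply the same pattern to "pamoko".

fadhuvpo and wadenot both have last vowel 'o' yet inflect differently (fadhuvpori, wadenotum), so the last vowel is not what conditions the rule; the final letter is.
"pamoko" ends in -o. The stems ending in -o (fadhuvpo → fadhuvpori, mivfo → mivfori, sohkelo → sohkelori) drop the final letter and add -ori.
So pamoko → pamokori.

pamokori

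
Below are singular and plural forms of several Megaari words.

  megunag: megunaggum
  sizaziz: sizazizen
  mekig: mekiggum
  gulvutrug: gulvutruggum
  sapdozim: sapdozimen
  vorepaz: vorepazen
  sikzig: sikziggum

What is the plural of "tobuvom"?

tobuvomen

mekig and sizaziz both have last vowel 'i' yet inflect differently (mekiggum, sizazizen), so the last vowel is not what conditions the rule; the final letter is.
"tobuvom" ends in -m. The one such stem in the data (sapdozim → sapdozimen) adds -en, so the same rule applies.
The other pattern: stems ending in -g double the final consonant and add -um.
So tobuvom → tobuvomen.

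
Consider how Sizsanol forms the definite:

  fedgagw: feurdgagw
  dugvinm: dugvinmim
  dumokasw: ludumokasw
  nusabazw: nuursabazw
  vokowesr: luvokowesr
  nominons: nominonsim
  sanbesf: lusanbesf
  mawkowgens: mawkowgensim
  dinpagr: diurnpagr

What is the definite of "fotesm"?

lufotesm

"fotesm" has second-to-last letter 's'. The stems whose second-to-last letter is 's' (dumokasw → ludumokasw, sanbesf → lusanbesf, vokowesr → luvokowesr) add the prefix lu-.
The other patterns: stems whose second-to-last letter is 'n' add -im; stems whose second-to-last letter is 'g' or 'z' insert -ur- after the first vowel.
So fotesm → lufotesm.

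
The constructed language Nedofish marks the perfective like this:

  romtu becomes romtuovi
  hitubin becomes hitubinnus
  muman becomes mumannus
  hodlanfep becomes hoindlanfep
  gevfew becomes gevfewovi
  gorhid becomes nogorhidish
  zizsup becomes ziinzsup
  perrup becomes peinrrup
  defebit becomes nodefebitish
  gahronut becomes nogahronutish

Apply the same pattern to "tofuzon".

tofuzonnus

"tofuzon" ends in -n. The stems ending in -n (muman → mumannus, hitubin → hitubinnus) double the final consonant and add -us.
So tofuzon → tofuzonnus.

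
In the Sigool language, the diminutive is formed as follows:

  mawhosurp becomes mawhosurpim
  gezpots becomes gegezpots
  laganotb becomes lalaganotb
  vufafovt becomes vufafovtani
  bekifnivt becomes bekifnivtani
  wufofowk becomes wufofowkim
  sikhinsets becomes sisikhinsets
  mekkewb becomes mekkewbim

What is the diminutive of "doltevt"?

laganotb and mekkewb both end in -b yet inflect differently (lalaganotb, mekkewbim), so the final letter is not what conditions the rule; the second-to-last letter is.
"doltevt" has second-to-last letter 'v'. The stems whose second-to-last letter is 'v' (vufafovt → vufafovtani, bekifnivt → bekifnivtani) add -ani.
The other patterns: stems whose second-to-last letter is 't' repeat the first consonant+vowel as a prefix; stems whose second-to-last letter is 'r' or 'w' add -im.
So doltevt → doltevtani.

doltevtani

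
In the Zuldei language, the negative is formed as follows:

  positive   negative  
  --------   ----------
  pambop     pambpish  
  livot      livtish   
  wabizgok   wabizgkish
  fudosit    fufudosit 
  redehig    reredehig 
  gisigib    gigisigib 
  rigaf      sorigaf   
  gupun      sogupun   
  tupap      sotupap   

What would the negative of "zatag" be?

livot and fudosit both end in -t yet inflect differently (livtish, fufudosit), so the final letter is not what conditions the rule; the last vowel is.
"zatag" has last vowel 'a'. The stems whose last vowel is 'a' (rigaf → sorigaf, tupap → sotupap) add the prefix so-.
The other patterns: stems whose last vowel is 'o' delete the last vowel and add -ish; stems whose last vowel is 'i' repeat the first consonant+vowel as a prefix.
So zatag → sozatag.

sozatag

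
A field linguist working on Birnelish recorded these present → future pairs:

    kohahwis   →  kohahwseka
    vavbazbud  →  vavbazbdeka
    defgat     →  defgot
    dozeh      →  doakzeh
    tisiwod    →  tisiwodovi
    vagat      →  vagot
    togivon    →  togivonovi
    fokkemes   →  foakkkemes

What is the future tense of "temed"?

fokkemes and kohahwis both end in -s yet inflect differently (foakkkemes, kohahwseka), so the final letter is not what conditions the rule; the last vowel is.
"temed" has last vowel 'e'. The stems whose last vowel is 'e' (fokkemes → foakkkemes, dozeh → doakzeh) insert -ak- after the first vowel.
So temed → teakmed.

teakmed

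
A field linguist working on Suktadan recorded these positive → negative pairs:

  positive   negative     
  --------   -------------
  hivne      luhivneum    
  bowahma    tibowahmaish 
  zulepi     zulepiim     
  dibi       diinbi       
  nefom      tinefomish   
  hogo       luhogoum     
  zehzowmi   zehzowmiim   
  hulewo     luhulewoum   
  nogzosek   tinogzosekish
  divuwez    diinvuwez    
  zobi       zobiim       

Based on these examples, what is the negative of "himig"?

zulepi and dibi both end in -i yet inflect differently (zulepiim, diinbi), so the final letter is not what conditions the rule; the first letter is.
"himig" begins with h-. The stems beginning with h- (hogo → luhogoum, hivne → luhivneum, hulewo → luhulewoum) add lu- … -um around the stem.
The other patterns: stems beginning with b- or n- add ti- … -ish around the stem; stems beginning with z- add -im; stems beginning with d- insert -in- after the first vowel.
So himig → luhimigum.

luhimigum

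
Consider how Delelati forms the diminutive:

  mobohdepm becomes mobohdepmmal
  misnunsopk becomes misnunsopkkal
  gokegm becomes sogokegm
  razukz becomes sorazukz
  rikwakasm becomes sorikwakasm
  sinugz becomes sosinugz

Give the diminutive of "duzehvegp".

"duzehvegp" has second-to-last letter 'g'. The stems whose second-to-last letter is 'g' (gokegm → sogokegm, sinugz → sosinugz) add the prefix so-.
The other pattern: stems whose second-to-last letter is 'p' double the final consonant and add -al.
So duzehvegp → soduzehvegp.

soduzehvegp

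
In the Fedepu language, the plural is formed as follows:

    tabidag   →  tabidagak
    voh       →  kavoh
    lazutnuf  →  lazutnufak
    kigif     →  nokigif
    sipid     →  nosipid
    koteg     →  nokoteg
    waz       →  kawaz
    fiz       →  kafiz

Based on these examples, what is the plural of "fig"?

koteg and tabidag both end in -g yet inflect differently (nokoteg, tabidagak), so the final letter is not what conditions the rule; the number of vowels is.
"fig" has 1 vowel. The stems with 1 vowel (fiz → kafiz, voh → kavoh, waz → kawaz) add the prefix ka-.
So fig → kafig.

kafig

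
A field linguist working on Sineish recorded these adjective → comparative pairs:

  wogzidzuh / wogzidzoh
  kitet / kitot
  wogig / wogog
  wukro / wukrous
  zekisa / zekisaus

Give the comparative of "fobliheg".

"fobliheg" ends in a consonant. The stems ending in a consonant (wogzidzuh → wogzidzoh, wogig → wogog, kitet → kitot) change the last vowel to 'o'.
The other pattern: stems ending in a vowel add -us.
So fobliheg → foblihog.

foblihog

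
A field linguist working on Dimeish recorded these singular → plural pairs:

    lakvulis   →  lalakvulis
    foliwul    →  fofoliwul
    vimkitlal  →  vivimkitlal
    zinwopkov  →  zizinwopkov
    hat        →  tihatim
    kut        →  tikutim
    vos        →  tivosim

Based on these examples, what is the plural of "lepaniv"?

lelepaniv

lakvulis and vos both end in -s yet inflect differently (lalakvulis, tivosim), so the final letter is not what conditions the rule; the number of vowels is.
"lepaniv" has 3 vowels. The stems with 3 vowels (lakvulis → lalakvulis, foliwul → fofoliwul, vimkitlal → vivimkitlal) repeat the first consonant+vowel as a prefix.
The other pattern: stems with 1 vowel add ti- … -im around the stem.
So lepaniv → lelepaniv.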